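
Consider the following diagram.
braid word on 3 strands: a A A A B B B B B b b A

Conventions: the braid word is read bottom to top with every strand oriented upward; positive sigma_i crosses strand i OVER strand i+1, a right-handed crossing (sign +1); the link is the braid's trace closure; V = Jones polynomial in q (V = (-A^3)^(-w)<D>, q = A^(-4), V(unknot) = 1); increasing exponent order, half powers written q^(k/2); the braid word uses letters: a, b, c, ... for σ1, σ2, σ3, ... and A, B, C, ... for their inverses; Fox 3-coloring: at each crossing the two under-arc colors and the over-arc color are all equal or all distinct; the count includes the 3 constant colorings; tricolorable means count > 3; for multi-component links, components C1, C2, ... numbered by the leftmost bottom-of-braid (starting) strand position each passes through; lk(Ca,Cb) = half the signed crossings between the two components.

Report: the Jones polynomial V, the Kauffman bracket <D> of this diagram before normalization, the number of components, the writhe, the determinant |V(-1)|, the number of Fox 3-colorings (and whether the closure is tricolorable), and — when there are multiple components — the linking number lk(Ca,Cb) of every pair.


V(q) = q^-8 - 2q^-7 + q^-6 - 2q^-5 + 2q^-4 + q^-2
bracket: A^-10 + 2A^-2 - 2A^2 + A^6 - 2A^10 + A^14, w = -6
1 component, writhe -6, over 12 crossings
det 9, colorings 27 of 3^12 — tricolorable
observation: |V(-1)| = 9: so tricolorable, since 3 divides 9


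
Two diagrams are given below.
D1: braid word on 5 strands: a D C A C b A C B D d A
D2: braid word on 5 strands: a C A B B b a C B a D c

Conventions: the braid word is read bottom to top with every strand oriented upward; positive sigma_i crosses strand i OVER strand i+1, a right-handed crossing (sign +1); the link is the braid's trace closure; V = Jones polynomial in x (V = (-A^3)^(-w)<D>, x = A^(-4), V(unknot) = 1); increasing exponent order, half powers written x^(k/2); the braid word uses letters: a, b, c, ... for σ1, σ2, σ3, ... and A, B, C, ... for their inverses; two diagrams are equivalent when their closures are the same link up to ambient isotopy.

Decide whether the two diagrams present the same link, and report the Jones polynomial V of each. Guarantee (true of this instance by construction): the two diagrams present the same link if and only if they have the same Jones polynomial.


equivalent: no
D1 (bracket A^-14 - A^-10 + 2A^-6 - A^-2 + A^2 - A^6; 12 crossings at w = -6): V = -x^-6 + x^-5 - x^-4 + 2x^-3 - x^-2 + x^-1
V(D2) = x^-2 - x^-1 + 1 - x + x^2  (w -2, c 12, <D> = A^-14 - A^-10 + A^-6 - A^-2 + A^2)
key observation: 2 classes among 2 diagrams; unequal V(x) rules out equality


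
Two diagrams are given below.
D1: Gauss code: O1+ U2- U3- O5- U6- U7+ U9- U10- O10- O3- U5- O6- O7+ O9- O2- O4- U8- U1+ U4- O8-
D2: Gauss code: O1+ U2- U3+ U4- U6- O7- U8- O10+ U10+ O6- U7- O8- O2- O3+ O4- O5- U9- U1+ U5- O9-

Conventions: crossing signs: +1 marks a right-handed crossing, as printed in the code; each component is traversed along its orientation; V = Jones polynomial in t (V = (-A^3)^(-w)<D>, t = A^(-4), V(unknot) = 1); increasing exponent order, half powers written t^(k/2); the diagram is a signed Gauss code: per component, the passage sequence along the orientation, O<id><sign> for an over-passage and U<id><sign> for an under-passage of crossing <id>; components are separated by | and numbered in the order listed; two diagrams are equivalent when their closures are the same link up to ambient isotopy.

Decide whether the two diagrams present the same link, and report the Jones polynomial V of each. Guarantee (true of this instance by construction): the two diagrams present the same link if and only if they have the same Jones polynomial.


equivalent: yes
D1 (bracket A^-14 + A^-6 - A^-2; 10 crossings at w = -6): V = -t^-4 + t^-3 + t^-1
D2 (bracket A^-8 + 1 - A^4; 10 crossings at w = -4): V = -t^-4 + t^-3 + t^-1
key observation: from 10 to 10 crossings by R-moves: one link, two diagrams


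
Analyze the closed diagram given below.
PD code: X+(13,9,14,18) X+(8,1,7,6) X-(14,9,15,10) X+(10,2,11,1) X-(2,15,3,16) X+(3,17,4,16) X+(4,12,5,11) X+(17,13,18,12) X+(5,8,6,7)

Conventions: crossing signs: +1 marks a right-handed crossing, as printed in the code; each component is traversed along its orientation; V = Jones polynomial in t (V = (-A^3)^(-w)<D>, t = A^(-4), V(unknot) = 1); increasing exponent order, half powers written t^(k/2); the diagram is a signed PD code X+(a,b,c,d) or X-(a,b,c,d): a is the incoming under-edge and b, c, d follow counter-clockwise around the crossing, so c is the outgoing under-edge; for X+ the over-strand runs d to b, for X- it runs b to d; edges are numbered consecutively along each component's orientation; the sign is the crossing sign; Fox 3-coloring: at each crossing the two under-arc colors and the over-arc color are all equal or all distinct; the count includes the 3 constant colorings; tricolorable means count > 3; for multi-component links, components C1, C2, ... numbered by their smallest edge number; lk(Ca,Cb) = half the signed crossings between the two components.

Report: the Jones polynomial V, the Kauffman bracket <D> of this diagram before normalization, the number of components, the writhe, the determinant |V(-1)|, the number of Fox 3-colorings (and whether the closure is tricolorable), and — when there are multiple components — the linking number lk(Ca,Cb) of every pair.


V(t) = t + 2t^3 + t^5
bracket: -A^-5 - 2A^3 - A^11, w = +5
3 components, writhe +5, over 9 crossings
lk(C1,C2) = +1
linking number lk(C1,C3) = +1
lk(C2,C3): 0
det 4, colorings 3 of 3^9 — not tricolorable
observation: summing lk over 3 pairs gives +2


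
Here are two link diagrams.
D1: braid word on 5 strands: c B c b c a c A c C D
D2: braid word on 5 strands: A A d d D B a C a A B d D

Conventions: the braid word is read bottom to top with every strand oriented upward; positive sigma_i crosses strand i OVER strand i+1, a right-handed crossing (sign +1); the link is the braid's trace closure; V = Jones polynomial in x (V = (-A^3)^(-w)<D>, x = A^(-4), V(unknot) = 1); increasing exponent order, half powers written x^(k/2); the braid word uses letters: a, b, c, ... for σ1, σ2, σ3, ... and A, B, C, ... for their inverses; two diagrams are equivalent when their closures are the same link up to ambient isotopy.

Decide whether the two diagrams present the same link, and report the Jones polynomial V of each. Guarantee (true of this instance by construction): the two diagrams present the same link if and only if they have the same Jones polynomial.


equivalent: no
V(D1) = -x^(1/2) - x^(3/2) - x^(5/2) + x^(9/2)  (w +3, c 11, <D> = -A^-9 + A^-1 + A^3 + A^7)
V(D2) = -x^(-9/2) - x^(-5/2) + x^(-3/2) - x^(-1/2)  (w -3, c 13, <D> = A^-7 - A^-3 + A + A^9)
why: 2 values of V(x) split the 2 diagrams


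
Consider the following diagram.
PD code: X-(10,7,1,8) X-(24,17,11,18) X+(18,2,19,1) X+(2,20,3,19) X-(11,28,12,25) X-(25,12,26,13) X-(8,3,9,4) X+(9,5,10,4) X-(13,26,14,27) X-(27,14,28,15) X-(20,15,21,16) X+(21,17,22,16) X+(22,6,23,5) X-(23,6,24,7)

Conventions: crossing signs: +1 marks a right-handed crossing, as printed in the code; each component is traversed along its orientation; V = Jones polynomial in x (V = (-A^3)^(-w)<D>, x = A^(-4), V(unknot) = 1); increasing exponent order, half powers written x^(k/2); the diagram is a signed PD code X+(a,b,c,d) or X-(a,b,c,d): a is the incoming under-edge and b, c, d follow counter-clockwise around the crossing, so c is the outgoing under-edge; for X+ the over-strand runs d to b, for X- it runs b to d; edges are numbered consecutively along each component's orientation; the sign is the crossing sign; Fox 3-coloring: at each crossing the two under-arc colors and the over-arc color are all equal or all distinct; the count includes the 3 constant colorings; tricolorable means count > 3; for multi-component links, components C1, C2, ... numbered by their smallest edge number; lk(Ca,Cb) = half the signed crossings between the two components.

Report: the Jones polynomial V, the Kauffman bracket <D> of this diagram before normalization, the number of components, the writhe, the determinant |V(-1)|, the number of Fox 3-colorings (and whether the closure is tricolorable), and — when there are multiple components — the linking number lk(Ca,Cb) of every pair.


Jones polynomial: V(x) = x^-5 - x^-4 + 2x^-3 - x^-2 + 2x^-1 + x
<D> = A^-16 + 2A^-8 - A^-4 + 2 - A^4 + A^8; writhe -4
components 3, writhe -4 (14 crossings)
linking number lk(C1,C2) = +1
lk(C1,C3): 0
lk(C2,C3) = -2
3-colorings: 3 of 3^14, det 8 — not tricolorable
note: the 3 component pairs carry total linking -1


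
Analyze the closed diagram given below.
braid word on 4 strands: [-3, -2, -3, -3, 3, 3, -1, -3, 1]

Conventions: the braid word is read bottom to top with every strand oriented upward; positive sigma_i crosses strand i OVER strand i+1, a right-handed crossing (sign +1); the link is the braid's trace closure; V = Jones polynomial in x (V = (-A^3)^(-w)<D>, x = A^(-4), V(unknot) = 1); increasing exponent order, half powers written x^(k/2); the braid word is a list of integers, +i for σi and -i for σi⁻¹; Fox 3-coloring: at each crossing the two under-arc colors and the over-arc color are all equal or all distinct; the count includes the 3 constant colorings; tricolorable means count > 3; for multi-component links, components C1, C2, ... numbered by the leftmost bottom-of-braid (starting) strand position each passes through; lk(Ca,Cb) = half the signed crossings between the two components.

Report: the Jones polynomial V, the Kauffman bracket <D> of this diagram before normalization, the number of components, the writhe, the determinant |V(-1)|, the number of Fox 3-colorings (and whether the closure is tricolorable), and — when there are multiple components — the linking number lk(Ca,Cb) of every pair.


Jones polynomial: V(x) = x^-3 + x^-2 + x^-1 + 1
<D> = -A^-9 - A^-5 - A^-1 - A^3; writhe -3
components 3, writhe -3 (9 crossings)
linking number lk(C1,C2) = 0
lk(C1,C3): 0
lk(C2,C3) = -1
3-colorings: 9 of 3^9, det 0 — tricolorable
note: summing lk over 3 pairs gives -1


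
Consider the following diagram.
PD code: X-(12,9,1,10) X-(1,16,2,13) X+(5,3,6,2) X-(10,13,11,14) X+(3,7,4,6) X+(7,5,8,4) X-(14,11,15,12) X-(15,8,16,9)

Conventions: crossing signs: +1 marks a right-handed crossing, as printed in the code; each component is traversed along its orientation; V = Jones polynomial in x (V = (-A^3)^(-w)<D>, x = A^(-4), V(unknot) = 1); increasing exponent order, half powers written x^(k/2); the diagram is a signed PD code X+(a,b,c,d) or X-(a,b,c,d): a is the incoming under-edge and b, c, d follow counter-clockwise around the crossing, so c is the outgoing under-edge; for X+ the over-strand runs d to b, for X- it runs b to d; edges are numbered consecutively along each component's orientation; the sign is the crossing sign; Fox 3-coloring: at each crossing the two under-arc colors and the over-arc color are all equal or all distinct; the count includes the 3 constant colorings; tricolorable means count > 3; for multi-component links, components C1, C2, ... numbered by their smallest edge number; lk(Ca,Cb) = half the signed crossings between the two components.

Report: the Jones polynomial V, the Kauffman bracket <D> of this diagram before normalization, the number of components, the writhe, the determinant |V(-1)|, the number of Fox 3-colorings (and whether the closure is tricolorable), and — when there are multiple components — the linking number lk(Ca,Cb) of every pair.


V(x) = -x^(-9/2) + x^(-7/2) - 2x^(-5/2) + 2x^(-3/2) - 3x^(-1/2) + x^(1/2) - x^(3/2) + x^(5/2)
bracket: A^-16 - A^-12 + A^-8 - 3A^-4 + 2 - 2A^4 + A^8 - A^12, w = -2
2 components, writhe -2, over 8 crossings
lk(C1,C2) = -2
det 12, colorings 9 of 3^8 — tricolorable
observation: det 12 = |V(-1)|; divisible by 3, so tricolorable


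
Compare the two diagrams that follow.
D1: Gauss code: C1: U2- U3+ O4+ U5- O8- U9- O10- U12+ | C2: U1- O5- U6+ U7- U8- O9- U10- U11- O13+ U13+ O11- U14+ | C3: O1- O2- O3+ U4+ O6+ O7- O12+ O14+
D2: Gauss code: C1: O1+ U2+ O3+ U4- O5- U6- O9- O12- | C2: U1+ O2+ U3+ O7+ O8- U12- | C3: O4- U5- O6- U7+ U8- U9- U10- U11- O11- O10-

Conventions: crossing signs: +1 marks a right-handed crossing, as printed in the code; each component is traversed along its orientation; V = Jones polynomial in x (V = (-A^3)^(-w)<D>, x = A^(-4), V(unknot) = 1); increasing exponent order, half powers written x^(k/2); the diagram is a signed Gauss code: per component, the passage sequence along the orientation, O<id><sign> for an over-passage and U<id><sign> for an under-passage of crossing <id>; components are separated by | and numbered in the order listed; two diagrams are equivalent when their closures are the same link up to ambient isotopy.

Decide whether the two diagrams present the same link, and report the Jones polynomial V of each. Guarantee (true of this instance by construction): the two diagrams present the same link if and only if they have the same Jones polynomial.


equivalent: yes
D1 (bracket A^-10 + 2A^-2 - A^2 + 2A^6 - A^10 + A^14; 14 crossings at w = -2): V = x^-5 - x^-4 + 2x^-3 - x^-2 + 2x^-1 + x
V(D2) = x^-5 - x^-4 + 2x^-3 - x^-2 + 2x^-1 + x  [12 crossings, <D> = A^-16 + 2A^-8 - A^-4 + 2 - A^4 + A^8, w = -4]
observation: all 2 diagrams share one V(x), hence one class


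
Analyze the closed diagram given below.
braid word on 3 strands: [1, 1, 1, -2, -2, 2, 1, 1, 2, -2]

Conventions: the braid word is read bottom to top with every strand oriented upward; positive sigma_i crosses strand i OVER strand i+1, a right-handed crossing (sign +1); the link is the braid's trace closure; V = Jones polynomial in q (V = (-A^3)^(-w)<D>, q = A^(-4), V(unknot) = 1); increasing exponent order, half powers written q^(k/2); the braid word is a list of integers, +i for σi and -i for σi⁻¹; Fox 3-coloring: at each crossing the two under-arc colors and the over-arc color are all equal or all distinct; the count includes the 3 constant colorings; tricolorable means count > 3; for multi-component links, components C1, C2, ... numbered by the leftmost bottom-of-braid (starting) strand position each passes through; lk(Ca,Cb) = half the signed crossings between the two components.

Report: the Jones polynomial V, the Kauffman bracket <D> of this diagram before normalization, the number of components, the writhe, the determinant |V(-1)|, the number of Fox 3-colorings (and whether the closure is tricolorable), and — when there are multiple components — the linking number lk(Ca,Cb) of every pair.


V(q) = q^2 + q^4 - q^5 + q^6 - q^7
bracket: -A^-16 + A^-12 - A^-8 + A^-4 + A^4, w = +4
1 component, writhe +4, over 10 crossings
det 5, colorings 3 of 3^10 — not tricolorable
observation: |V(-1)| = 5: so not tricolorable, since 3 does not divide 5


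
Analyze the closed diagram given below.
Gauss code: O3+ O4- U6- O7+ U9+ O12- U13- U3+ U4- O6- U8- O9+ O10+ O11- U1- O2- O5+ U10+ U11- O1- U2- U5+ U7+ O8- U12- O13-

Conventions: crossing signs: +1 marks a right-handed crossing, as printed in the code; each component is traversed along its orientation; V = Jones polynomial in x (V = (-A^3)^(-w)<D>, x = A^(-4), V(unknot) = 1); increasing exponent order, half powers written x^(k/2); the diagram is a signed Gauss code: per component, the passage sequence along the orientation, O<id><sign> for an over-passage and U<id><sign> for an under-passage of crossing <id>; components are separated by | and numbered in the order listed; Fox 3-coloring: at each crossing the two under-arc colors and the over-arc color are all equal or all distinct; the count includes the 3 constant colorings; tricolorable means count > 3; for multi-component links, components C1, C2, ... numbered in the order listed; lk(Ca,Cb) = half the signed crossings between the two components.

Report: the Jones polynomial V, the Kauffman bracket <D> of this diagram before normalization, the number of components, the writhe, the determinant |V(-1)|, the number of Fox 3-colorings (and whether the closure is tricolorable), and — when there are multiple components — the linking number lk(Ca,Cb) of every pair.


Jones polynomial: V(x) = x^-5 - 2x^-4 + 2x^-3 - 2x^-2 + 2x^-1 - 1 + x
<D> = -A^-13 + A^-9 - 2A^-5 + 2A^-1 - 2A^3 + 2A^7 - A^11; writhe -3
components 1, writhe -3 (13 crossings)
3-colorings: 3 of 3^13, det 11 — not tricolorable
note: det 11 = |V(-1)|; not divisible by 3, so not tricolorable


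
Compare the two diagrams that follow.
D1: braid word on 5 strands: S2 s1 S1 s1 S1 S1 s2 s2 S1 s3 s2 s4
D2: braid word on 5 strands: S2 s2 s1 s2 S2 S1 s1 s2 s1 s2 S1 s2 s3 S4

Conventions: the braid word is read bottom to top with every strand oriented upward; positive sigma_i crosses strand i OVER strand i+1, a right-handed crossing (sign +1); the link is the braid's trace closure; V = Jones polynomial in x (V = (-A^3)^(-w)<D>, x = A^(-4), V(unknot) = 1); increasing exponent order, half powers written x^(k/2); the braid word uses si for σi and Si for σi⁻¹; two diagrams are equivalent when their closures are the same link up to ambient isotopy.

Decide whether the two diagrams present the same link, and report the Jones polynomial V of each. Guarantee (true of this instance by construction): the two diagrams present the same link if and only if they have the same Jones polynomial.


same link: no
V(D1) = x^-2 + 2 + x^2  [12 crossings, <D> = A^-2 + 2A^6 + A^14, w = +2]
V(D2) = x + 2x^3 + x^5  (w +4, c 14, <D> = A^-8 + 2 + A^8)
note: V(x) takes 2 values over 2 diagrams, fixing the grouping


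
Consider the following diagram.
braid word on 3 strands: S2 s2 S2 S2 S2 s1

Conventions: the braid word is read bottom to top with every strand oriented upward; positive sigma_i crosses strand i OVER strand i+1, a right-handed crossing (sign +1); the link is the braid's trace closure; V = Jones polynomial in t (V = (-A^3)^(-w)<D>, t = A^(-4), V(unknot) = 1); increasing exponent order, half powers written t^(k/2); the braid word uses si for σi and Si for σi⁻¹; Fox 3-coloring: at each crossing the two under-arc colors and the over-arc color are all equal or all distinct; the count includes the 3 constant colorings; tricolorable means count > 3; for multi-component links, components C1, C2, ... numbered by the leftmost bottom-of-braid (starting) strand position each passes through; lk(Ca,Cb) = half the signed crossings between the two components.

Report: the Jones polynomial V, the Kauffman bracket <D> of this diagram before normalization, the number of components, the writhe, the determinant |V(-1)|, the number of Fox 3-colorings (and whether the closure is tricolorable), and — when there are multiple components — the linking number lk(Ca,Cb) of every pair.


V(t) = -t^-4 + t^-3 + t^-1
bracket: A^-2 + A^6 - A^10, w = -2
1 component, writhe -2, over 6 crossings
det 3, colorings 9 of 3^6 — tricolorable
observation: free reduction leaves σ2⁻¹ σ2⁻¹ σ2⁻¹ σ1 of the original 6 letters


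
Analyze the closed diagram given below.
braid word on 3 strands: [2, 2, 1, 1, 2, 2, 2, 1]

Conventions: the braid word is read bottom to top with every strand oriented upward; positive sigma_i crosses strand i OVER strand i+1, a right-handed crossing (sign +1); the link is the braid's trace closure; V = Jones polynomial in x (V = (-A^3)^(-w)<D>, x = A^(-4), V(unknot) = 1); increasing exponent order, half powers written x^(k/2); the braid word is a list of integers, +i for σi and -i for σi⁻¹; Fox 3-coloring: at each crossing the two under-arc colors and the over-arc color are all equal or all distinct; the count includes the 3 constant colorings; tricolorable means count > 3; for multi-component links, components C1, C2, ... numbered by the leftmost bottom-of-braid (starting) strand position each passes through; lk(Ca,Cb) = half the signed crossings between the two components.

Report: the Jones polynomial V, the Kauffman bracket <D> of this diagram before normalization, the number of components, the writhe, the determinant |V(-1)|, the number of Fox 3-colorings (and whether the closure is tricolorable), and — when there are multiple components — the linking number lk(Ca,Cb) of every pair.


V = x^3 + x^5 - x^8
<D> = -A^-8 + A^4 + A^12 (w = +8)
1 component over 8 crossings, w = +8
9 Fox colorings among 3^8, |V(-1)| = 3: tricolorable
why: V spans 5 powers of x: at least 5 crossings in any diagram


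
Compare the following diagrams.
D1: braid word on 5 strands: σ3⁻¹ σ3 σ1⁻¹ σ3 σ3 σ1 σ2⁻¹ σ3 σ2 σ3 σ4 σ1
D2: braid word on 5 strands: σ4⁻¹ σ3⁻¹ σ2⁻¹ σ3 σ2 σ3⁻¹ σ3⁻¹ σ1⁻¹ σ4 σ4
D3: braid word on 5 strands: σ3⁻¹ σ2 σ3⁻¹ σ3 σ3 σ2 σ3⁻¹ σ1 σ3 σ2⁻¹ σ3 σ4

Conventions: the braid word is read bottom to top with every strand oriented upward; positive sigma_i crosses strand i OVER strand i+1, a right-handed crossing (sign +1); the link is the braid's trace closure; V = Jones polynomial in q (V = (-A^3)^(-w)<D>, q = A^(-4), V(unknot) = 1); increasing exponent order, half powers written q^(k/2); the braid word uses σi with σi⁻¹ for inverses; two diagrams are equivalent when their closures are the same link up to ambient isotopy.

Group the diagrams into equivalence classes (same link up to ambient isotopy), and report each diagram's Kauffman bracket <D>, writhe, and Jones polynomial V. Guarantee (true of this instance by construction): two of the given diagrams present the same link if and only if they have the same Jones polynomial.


classes: {D1} | {D2} | {D3}
V(D1) = q + q^3 - q^4  [12 crossings, <D> = -A^2 + A^6 + A^14, w = +6]
V(D2) = -q^-4 + q^-3 + q^-1  [10 crossings, <D> = A^-2 + A^6 - A^10, w = -2]
V(D3) = 1  [12 crossings, <D> = A^12, w = +4]
note: 3 classes among 3 diagrams; unequal V(q) rules out equality


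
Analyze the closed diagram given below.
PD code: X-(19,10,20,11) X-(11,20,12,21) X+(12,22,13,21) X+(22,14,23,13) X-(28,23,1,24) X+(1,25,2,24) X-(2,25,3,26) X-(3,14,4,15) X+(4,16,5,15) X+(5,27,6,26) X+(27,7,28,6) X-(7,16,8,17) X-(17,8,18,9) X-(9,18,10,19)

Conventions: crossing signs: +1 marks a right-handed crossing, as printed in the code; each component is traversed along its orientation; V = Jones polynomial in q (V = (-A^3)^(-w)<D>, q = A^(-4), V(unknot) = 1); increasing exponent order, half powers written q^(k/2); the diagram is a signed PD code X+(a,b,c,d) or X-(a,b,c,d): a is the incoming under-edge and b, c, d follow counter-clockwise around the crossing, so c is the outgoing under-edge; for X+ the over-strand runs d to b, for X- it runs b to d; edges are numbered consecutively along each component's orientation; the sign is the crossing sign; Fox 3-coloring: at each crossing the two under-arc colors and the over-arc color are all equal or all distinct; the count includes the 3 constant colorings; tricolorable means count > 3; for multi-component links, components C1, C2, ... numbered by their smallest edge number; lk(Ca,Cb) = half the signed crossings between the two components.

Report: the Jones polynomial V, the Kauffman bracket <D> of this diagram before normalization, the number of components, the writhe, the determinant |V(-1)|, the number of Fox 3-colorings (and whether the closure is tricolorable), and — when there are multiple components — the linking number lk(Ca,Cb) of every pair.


V(q) = -q^-4 + q^-3 + q^-1
bracket: A^-2 + A^6 - A^10, w = -2
1 component, writhe -2, over 14 crossings
det 3, colorings 9 of 3^14 — tricolorable
observation: det 3 = |V(-1)|; divisible by 3, so tricolorable


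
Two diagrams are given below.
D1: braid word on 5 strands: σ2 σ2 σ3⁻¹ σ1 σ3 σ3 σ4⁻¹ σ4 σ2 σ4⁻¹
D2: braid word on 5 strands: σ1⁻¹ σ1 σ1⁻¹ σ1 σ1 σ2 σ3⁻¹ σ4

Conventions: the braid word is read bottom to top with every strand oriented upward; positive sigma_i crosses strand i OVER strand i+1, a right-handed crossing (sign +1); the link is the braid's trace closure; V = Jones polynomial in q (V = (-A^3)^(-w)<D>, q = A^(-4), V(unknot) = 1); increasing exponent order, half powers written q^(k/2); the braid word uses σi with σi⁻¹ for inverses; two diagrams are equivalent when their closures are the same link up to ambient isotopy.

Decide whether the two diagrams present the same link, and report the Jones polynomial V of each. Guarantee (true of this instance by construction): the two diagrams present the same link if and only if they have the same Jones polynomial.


equivalent: no
V(D1) = q + q^3 - q^4  (w +4, c 10, <D> = -A^-4 + 1 + A^8)
V(D2) = 1  (w +2, c 8, <D> = A^6)
why: 2 values of V(q) split the 2 diagrams


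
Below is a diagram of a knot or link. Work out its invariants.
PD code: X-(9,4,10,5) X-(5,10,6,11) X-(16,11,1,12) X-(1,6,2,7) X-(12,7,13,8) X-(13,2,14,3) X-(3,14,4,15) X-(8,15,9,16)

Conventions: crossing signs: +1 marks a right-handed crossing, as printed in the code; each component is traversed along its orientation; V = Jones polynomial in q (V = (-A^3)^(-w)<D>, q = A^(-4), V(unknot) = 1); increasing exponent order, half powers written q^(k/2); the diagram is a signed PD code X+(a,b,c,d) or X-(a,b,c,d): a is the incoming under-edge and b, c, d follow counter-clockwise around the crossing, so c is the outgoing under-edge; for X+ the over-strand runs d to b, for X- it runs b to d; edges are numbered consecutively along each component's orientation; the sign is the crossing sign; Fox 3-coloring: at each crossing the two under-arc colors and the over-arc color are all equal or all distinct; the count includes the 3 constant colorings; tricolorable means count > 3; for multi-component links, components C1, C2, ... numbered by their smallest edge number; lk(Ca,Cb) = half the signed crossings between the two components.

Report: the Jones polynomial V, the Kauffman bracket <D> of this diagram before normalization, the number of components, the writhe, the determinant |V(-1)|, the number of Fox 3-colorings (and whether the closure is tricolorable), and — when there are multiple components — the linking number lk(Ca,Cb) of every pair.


V = -q^-8 + q^-5 + q^-3
<D> = A^-12 + A^-4 - A^8 (w = -8)
1 component over 8 crossings, w = -8
9 Fox colorings among 3^8, |V(-1)| = 3: tricolorable
why: det 3 = |V(-1)|; divisible by 3, so tricolorable


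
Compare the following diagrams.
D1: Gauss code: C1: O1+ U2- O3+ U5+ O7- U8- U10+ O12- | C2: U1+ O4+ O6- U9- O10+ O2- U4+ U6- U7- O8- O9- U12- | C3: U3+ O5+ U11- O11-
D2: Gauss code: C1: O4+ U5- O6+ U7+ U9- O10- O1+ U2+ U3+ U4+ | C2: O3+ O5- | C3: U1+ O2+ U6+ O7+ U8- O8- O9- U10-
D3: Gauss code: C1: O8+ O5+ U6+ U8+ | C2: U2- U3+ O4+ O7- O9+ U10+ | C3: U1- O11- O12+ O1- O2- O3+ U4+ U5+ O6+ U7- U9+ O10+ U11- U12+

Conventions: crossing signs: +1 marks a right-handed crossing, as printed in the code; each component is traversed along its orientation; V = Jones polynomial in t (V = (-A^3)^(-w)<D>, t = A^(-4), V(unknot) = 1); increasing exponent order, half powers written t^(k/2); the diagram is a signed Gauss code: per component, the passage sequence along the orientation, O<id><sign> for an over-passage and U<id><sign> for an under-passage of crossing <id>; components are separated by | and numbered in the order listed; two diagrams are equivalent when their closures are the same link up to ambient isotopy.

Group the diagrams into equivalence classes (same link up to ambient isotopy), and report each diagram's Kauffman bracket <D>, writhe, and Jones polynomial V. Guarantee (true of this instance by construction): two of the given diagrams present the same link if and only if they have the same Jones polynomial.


grouping into links: {D1} | {D2} | {D3}
V(D1) = t^-2 + 2 + t^2  (w -2, c 12, <D> = A^-14 + 2A^-6 + A^2)
D2 (bracket A^-6 + A^-2 + A^2 + A^6; 10 crossings at w = +2): V = 1 + t + t^2 + t^3
V(D3) = t + 2t^3 + t^5  (w +4, c 12, <D> = A^-8 + 2 + A^8)
key observation: comparing 3 Jones polynomials yields 3 groups


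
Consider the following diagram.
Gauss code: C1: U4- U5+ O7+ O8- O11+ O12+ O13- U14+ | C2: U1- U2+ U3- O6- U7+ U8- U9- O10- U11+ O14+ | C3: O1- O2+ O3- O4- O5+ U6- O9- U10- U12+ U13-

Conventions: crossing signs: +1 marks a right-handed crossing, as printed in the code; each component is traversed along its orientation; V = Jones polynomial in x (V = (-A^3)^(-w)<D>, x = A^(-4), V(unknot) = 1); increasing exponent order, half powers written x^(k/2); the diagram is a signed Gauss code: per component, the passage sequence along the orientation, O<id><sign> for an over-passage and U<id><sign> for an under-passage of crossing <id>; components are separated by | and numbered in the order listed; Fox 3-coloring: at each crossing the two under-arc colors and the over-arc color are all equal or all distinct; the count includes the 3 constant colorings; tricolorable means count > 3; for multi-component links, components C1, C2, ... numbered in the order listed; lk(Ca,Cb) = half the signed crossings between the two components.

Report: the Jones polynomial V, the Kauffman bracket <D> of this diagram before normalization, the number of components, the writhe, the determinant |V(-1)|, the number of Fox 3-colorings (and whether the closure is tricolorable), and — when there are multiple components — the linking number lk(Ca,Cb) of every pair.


V = x^-5 - x^-4 + 2x^-3 - x^-2 + 2x^-1 + x
<D> = A^-10 + 2A^-2 - A^2 + 2A^6 - A^10 + A^14 (w = -2)
3 components over 14 crossings, w = -2
lk(C1,C2): +1
lk(C1,C3) = 0
linking number lk(C2,C3) = -2
3 Fox colorings among 3^14, |V(-1)| = 8: not tricolorable
why: w = -2 (over 14 crossings) is diagram-only; (-A^3)^(2) removes it from V


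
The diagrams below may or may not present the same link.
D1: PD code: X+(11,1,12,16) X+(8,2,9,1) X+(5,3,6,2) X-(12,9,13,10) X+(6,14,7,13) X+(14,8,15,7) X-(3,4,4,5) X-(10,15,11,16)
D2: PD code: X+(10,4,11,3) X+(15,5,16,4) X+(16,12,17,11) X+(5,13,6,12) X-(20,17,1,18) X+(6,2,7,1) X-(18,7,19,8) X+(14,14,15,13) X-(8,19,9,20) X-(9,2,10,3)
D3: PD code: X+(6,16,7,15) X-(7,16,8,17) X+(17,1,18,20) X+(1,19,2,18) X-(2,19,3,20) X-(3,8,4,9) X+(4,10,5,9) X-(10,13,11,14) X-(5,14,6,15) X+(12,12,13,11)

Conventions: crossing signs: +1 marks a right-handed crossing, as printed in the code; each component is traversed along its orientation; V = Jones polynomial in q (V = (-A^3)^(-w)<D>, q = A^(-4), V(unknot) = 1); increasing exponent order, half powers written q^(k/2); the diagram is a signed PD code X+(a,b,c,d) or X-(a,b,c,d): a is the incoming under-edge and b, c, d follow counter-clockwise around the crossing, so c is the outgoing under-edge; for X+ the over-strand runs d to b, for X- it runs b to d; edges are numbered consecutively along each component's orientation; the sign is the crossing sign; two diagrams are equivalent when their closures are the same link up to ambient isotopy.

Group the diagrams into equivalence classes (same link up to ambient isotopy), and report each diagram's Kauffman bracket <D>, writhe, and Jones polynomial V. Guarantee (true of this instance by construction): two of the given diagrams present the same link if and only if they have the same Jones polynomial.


grouping into links: {D1} | {D2} | {D3}
V(D1) = q + q^3 - q^4  (w +2, c 8, <D> = -A^-10 + A^-6 + A^2)
V(D2) = -q^-3 + 2q^-2 - 2q^-1 + 3 - 2q + 2q^2 - q^3  [10 crossings, <D> = -A^-6 + 2A^-2 - 2A^2 + 3A^6 - 2A^10 + 2A^14 - A^18, w = +2]
D3 (bracket 1; 10 crossings at w = 0): V = 1
why: 3 values of V(q) split the 3 diagrams


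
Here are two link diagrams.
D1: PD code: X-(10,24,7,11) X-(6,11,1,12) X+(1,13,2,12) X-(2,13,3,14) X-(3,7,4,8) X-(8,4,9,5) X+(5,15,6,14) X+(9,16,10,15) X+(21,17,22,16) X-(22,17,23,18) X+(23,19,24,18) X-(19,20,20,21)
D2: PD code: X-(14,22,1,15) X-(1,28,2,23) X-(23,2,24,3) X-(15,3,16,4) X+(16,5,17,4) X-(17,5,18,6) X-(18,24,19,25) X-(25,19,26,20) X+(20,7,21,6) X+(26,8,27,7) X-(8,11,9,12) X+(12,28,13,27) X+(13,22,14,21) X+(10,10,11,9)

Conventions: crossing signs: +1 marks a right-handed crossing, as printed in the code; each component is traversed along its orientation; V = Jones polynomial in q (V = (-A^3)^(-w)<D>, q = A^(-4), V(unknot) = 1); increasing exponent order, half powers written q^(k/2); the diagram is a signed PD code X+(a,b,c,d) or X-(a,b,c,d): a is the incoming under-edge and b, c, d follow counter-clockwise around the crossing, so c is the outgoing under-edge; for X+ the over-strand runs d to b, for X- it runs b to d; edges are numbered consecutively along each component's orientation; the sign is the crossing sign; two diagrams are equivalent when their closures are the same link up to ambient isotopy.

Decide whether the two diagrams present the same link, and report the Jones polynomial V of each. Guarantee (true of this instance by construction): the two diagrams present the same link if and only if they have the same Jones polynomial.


equivalent: yes
V(D1) = q^-3 + q^-2 + q^-1 + 1  (w -2, c 12, <D> = A^-6 + A^-2 + A^2 + A^6)
V(D2) = q^-3 + q^-2 + q^-1 + 1  (w -2, c 14, <D> = A^-6 + A^-2 + A^2 + A^6)
why: from 12 to 14 crossings by R-moves: one link, two diagrams


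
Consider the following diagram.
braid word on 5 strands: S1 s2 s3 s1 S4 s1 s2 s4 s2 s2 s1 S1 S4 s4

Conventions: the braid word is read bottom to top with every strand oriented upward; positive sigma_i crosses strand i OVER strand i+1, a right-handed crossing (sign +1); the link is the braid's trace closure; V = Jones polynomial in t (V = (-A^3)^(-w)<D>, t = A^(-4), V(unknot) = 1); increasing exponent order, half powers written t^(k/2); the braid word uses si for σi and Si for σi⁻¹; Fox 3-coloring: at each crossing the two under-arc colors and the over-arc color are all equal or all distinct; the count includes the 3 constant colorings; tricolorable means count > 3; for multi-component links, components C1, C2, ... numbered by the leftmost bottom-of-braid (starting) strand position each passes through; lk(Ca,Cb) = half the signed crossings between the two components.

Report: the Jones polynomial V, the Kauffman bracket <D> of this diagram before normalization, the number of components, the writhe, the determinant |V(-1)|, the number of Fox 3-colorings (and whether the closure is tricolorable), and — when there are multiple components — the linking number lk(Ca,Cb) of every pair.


Jones polynomial: V(t) = t + t^3 + t^6 + t^8
<D> = A^-14 + A^-6 + A^6 + A^14; writhe +6
components 3, writhe +6 (14 crossings)
linking number lk(C1,C2) = +3
lk(C1,C3): 0
lk(C2,C3) = 0
3-colorings: 9 of 3^15, det 0 — tricolorable
note: summing lk over 3 pairs gives +3


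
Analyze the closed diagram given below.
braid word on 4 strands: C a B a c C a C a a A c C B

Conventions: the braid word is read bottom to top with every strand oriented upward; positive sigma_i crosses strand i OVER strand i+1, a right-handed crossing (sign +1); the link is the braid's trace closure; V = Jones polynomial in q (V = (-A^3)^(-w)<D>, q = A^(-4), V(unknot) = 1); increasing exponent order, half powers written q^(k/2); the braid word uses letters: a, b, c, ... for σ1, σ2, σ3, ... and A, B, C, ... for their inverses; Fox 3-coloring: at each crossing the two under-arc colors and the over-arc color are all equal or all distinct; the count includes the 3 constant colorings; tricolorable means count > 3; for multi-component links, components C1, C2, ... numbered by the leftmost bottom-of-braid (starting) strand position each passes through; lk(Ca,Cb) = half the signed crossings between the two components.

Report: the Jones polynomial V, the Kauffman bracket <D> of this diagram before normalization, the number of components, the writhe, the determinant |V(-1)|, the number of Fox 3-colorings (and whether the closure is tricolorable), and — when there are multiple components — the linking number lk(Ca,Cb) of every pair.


V(q) = q^(-5/2) - 2q^(-3/2) + 2q^(-1/2) - 4q^(1/2) + 3q^(3/2) - 3q^(5/2) + 2q^(7/2) - q^(9/2)
bracket: -A^-18 + 2A^-14 - 3A^-10 + 3A^-6 - 4A^-2 + 2A^2 - 2A^6 + A^10, w = 0
2 components, writhe 0, over 14 crossings
lk(C1,C2) = +1
det 18, colorings 9 of 3^14 — tricolorable
observation: the word shrinks to σ3⁻¹ σ1 σ2⁻¹ σ1 σ1 σ3⁻¹ σ1 σ2⁻¹ after cancelling


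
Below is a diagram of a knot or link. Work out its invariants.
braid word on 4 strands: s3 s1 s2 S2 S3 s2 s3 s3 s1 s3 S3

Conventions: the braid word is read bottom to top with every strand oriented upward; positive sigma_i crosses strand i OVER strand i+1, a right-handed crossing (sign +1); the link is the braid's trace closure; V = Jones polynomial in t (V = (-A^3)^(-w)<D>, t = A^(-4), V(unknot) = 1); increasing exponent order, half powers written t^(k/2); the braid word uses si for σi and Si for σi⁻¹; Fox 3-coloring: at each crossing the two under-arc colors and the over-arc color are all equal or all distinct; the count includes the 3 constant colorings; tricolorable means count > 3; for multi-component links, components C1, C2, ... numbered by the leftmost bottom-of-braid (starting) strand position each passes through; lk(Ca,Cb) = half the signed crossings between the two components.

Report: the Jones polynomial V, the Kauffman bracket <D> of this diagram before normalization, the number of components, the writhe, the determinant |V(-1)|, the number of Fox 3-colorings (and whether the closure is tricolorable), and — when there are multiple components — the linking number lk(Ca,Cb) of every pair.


Jones polynomial: V(t) = t + 2t^3 + t^5
<D> = -A^-5 - 2A^3 - A^11; writhe +5
components 3, writhe +5 (11 crossings)
linking number lk(C1,C2) = +1
lk(C1,C3): +1
lk(C2,C3) = 0
3-colorings: 3 of 3^11, det 4 — not tricolorable
note: w = +5 shifts under R1 moves; the (-A^3)^(-5) factor cancels that in V


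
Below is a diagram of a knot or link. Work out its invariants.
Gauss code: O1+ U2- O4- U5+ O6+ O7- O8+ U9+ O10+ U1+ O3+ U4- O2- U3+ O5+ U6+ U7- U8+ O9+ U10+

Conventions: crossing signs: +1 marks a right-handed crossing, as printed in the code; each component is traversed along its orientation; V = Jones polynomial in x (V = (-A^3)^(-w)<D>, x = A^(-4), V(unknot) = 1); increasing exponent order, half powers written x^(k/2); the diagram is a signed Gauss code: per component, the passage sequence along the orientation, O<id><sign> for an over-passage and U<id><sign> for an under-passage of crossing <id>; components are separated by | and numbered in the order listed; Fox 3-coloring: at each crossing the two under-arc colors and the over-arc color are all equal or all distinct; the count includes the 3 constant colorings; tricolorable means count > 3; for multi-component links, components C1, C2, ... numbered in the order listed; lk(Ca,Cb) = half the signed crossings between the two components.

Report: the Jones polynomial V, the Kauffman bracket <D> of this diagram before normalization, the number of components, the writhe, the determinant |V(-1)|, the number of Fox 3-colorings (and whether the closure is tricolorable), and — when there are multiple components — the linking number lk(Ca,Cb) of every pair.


V = 1 - x + 2x^2 - 2x^3 + 3x^4 - 3x^5 + 2x^6 - 2x^7 + x^8
<D> = A^-20 - 2A^-16 + 2A^-12 - 3A^-8 + 3A^-4 - 2 + 2A^4 - A^8 + A^12 (w = +4)
1 component over 10 crossings, w = +4
3 Fox colorings among 3^10, |V(-1)| = 17: not tricolorable
why: |V(-1)| = 17: so not tricolorable, since 3 does not divide 17


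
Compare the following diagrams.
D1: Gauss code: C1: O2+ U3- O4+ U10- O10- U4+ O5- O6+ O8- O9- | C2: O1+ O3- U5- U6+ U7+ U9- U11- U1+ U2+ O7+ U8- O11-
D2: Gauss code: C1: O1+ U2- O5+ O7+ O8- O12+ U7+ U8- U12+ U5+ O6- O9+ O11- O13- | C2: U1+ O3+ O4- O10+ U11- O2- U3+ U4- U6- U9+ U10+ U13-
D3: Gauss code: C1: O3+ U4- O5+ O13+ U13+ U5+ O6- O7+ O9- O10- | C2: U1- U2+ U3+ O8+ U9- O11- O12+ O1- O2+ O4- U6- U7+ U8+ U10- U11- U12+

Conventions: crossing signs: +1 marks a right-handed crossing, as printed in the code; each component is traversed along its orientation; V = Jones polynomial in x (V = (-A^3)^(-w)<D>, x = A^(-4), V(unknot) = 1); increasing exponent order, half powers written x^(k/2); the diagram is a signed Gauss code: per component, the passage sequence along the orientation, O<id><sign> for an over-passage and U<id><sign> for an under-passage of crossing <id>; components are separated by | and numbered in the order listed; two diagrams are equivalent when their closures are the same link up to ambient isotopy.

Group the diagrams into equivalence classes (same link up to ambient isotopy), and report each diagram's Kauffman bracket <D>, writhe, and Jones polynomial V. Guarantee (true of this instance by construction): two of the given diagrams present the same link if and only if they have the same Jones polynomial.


equivalence classes: {D1, D2, D3}
D1 (bracket A^-1 + A^7; 11 crossings at w = -1): V = -x^(-5/2) - x^(-1/2)
V(D2) = -x^(-5/2) - x^(-1/2)  (w +1, c 13, <D> = A^5 + A^13)
V(D3) = -x^(-5/2) - x^(-1/2)  [13 crossings, <D> = A^5 + A^13, w = +1]
key observation: all 3 diagrams share one V(x), hence one class
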